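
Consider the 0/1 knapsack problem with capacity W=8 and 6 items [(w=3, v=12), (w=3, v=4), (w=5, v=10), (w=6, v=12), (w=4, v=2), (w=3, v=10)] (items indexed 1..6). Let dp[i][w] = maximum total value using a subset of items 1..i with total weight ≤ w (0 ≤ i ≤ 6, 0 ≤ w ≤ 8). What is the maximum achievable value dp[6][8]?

22

i\w   0   1   2   3   4   5   6   7   8
  0   0   0   0   0   0   0   0   0   0
  1   0   0   0  12  12  12  12  12  12
  2   0   0   0  12  12  12  16  16  16
  3   0   0   0  12  12  12  16  16  22
  4   0   0   0  12  12  12  16  16  22
  5   0   0   0  12  12  12  16  16  22
  6   0   0   0  12  12  12  22  22  22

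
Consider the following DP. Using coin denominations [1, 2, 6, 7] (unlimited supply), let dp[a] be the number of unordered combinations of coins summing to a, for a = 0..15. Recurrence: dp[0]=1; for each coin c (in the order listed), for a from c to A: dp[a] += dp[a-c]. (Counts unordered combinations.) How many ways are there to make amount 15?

23

after  coin     0     1     2     3     4     5     6     7     8     9    10    11    12    13    14    15
          1     1     1     1     1     1     1     1     1     1     1     1     1     1     1     1     1
          2     1     1     2     2     3     3     4     4     5     5     6     6     7     7     8     8
          6     1     1     2     2     3     3     5     5     7     7     9     9    12    12    15    15
          7     1     1     2     2     3     3     5     6     8     9    11    12    15    17    21    23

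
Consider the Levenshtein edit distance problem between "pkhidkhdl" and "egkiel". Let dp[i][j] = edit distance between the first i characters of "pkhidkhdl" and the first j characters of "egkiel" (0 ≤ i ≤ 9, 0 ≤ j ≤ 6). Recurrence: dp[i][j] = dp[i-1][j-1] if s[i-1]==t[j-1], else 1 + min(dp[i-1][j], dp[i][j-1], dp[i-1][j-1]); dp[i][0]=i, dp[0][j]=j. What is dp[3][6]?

5

   ''  e  g  k  i  e  l
''  0  1  2  3  4  5  6
 p  1  1  2  3  4  5  6
 k  2  2  2  2  3  4  5
 h  3  3  3  3  3  4  5
 i  4  4  4  4  3  4  5
 d  5  5  5  5  4  4  5
 k  6  6  6  5  5  5  5
 h  7  7  7  6  6  6  6
 d  8  8  8  7  7  7  7
 l  9  9  9  8  8  8  7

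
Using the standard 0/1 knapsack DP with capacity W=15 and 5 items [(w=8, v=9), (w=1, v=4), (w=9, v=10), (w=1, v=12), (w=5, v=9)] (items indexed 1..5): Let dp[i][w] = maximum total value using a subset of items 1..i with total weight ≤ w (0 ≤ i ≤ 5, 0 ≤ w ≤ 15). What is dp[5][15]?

34

i\w   0   1   2   3   4   5   6   7   8   9  10  11  12  13  14  15
  0   0   0   0   0   0   0   0   0   0   0   0   0   0   0   0   0
  1   0   0   0   0   0   0   0   0   9   9   9   9   9   9   9   9
  2   0   4   4   4   4   4   4   4   9  13  13  13  13  13  13  13
  3   0   4   4   4   4   4   4   4   9  13  14  14  14  14  14  14
  4   0  12  16  16  16  16  16  16  16  21  25  26  26  26  26  26
  5   0  12  16  16  16  16  21  25  25  25  25  26  26  26  30  34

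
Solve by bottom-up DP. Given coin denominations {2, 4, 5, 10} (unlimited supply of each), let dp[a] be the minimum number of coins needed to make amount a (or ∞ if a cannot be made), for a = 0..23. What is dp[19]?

 a  0  1  2  3  4  5  6  7  8  9 10 11 12 13 14 15 16 17 18 19 20 21 22 23
dp  0  -  1  -  1  1  2  2  2  2  1  3  2  3  2  2  3  3  3  3  2  4  3  4
(- denotes ∞ / unreachable)

3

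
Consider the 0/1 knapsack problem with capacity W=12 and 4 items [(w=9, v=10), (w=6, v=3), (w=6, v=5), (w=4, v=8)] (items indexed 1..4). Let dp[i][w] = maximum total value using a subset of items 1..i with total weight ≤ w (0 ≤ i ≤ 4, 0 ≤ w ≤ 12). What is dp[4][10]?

i\w   0   1   2   3   4   5   6   7   8   9  10  11  12
  0   0   0   0   0   0   0   0   0   0   0   0   0   0
  1   0   0   0   0   0   0   0   0   0  10  10  10  10
  2   0   0   0   0   0   0   3   3   3  10  10  10  10
  3   0   0   0   0   0   0   5   5   5  10  10  10  10
  4   0   0   0   0   8   8   8   8   8  10  13  13  13

13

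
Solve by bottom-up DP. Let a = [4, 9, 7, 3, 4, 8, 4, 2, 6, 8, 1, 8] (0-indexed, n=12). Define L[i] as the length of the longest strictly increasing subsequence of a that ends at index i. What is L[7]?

   i    0    1    2    3    4    5    6    7    8    9   10   11
a[i]    4    9    7    3    4    8    4    2    6    8    1    8
L[i]    1    2    2    1    2    3    2    1    3    4    1    4

1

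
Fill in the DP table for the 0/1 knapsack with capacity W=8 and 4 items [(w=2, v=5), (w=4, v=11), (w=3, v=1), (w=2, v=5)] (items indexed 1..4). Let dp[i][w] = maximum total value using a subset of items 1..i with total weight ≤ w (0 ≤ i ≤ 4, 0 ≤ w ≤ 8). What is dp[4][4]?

11

i\w   0   1   2   3   4   5   6   7   8
  0   0   0   0   0   0   0   0   0   0
  1   0   0   5   5   5   5   5   5   5
  2   0   0   5   5  11  11  16  16  16
  3   0   0   5   5  11  11  16  16  16
  4   0   0   5   5  11  11  16  16  21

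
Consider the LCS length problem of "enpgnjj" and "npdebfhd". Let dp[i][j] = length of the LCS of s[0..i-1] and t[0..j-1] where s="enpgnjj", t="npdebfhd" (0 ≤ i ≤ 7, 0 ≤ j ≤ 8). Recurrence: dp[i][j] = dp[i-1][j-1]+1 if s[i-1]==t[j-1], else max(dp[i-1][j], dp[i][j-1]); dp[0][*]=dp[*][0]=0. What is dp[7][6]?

   ''  n  p  d  e  b  f  h  d
''  0  0  0  0  0  0  0  0  0
 e  0  0  0  0  1  1  1  1  1
 n  0  1  1  1  1  1  1  1  1
 p  0  1  2  2  2  2  2  2  2
 g  0  1  2  2  2  2  2  2  2
 n  0  1  2  2  2  2  2  2  2
 j  0  1  2  2  2  2  2  2  2
 j  0  1  2  2  2  2  2  2  2

2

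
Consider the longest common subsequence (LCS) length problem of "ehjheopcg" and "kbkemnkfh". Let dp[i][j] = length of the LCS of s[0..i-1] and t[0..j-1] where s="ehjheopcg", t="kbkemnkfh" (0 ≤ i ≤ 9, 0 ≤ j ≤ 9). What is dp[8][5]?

   ''  k  b  k  e  m  n  k  f  h
''  0  0  0  0  0  0  0  0  0  0
 e  0  0  0  0  1  1  1  1  1  1
 h  0  0  0  0  1  1  1  1  1  2
 j  0  0  0  0  1  1  1  1  1  2
 h  0  0  0  0  1  1  1  1  1  2
 e  0  0  0  0  1  1  1  1  1  2
 o  0  0  0  0  1  1  1  1  1  2
 p  0  0  0  0  1  1  1  1  1  2
 c  0  0  0  0  1  1  1  1  1  2
 g  0  0  0  0  1  1  1  1  1  2

1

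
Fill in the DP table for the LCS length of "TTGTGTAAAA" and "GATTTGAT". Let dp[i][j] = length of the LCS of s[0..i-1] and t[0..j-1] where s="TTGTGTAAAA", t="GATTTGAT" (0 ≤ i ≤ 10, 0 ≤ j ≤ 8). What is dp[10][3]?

   ''  G  A  T  T  T  G  A  T
''  0  0  0  0  0  0  0  0  0
 T  0  0  0  1  1  1  1  1  1
 T  0  0  0  1  2  2  2  2  2
 G  0  1  1  1  2  2  3  3  3
 T  0  1  1  2  2  3  3  3  4
 G  0  1  1  2  2  3  4  4  4
 T  0  1  1  2  3  3  4  4  5
 A  0  1  2  2  3  3  4  5  5
 A  0  1  2  2  3  3  4  5  5
 A  0  1  2  2  3  3  4  5  5
 A  0  1  2  2  3  3  4  5  5

2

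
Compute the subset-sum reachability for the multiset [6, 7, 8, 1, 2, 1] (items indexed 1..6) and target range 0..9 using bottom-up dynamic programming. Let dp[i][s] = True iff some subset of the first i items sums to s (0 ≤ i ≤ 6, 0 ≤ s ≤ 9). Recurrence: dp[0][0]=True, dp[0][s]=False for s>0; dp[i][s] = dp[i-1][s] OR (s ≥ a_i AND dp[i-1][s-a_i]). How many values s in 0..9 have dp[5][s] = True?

8

i\s   0   1   2   3   4   5   6   7   8   9
  0   T   F   F   F   F   F   F   F   F   F
  1   T   F   F   F   F   F   T   F   F   F
  2   T   F   F   F   F   F   T   T   F   F
  3   T   F   F   F   F   F   T   T   T   F
  4   T   T   F   F   F   F   T   T   T   T
  5   T   T   T   T   F   F   T   T   T   T
  6   T   T   T   T   T   F   T   T   T   T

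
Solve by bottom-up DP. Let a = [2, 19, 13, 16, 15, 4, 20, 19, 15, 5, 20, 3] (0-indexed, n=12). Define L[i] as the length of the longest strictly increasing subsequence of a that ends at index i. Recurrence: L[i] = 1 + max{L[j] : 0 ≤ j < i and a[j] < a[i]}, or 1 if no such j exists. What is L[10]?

5

   i    0    1    2    3    4    5    6    7    8    9   10   11
a[i]    2   19   13   16   15    4   20   19   15    5   20    3
L[i]    1    2    2    3    3    2    4    4    3    3    5    2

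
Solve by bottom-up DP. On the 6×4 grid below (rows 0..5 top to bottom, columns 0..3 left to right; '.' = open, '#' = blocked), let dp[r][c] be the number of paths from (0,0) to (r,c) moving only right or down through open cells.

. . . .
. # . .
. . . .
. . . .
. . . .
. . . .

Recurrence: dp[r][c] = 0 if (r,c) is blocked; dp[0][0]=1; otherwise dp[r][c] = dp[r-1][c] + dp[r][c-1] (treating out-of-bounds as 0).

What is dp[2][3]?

4

r\c   0   1   2   3
  0   1   1   1   1
  1   1   0   1   2
  2   1   1   2   4
  3   1   2   4   8
  4   1   3   7  15
  5   1   4  11  26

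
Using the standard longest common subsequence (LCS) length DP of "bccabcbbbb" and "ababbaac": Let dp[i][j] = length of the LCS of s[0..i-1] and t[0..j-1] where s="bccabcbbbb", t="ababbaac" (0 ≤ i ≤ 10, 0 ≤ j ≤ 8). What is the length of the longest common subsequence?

4

   ''  a  b  a  b  b  a  a  c
''  0  0  0  0  0  0  0  0  0
 b  0  0  1  1  1  1  1  1  1
 c  0  0  1  1  1  1  1  1  2
 c  0  0  1  1  1  1  1  1  2
 a  0  1  1  2  2  2  2  2  2
 b  0  1  2  2  3  3  3  3  3
 c  0  1  2  2  3  3  3  3  4
 b  0  1  2  2  3  4  4  4  4
 b  0  1  2  2  3  4  4  4  4
 b  0  1  2  2  3  4  4  4  4
 b  0  1  2  2  3  4  4  4  4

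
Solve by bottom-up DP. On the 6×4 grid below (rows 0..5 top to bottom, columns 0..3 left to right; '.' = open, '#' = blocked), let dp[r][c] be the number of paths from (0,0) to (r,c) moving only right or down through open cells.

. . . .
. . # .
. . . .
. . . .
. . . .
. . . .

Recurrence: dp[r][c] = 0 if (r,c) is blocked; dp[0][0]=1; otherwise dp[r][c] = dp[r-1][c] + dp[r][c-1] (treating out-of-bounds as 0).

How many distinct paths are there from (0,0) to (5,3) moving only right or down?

r\c   0   1   2   3
  0   1   1   1   1
  1   1   2   0   1
  2   1   3   3   4
  3   1   4   7  11
  4   1   5  12  23
  5   1   6  18  41

41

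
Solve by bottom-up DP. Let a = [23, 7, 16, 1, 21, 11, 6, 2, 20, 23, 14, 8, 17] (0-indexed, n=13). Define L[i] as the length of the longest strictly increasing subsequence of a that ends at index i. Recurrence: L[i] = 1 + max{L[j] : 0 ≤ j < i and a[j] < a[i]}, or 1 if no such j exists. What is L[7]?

2

   i    0    1    2    3    4    5    6    7    8    9   10   11   12
a[i]   23    7   16    1   21   11    6    2   20   23   14    8   17
L[i]    1    1    2    1    3    2    2    2    3    4    3    3    4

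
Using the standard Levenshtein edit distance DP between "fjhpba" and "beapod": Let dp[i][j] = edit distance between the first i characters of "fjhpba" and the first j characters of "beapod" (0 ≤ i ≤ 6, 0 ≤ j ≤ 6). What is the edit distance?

5

   ''  b  e  a  p  o  d
''  0  1  2  3  4  5  6
 f  1  1  2  3  4  5  6
 j  2  2  2  3  4  5  6
 h  3  3  3  3  4  5  6
 p  4  4  4  4  3  4  5
 b  5  4  5  5  4  4  5
 a  6  5  5  5  5  5  5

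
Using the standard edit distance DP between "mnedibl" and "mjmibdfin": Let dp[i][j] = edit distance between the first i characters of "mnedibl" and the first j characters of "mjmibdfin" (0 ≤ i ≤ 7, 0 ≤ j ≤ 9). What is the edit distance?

7

   ''  m  j  m  i  b  d  f  i  n
''  0  1  2  3  4  5  6  7  8  9
 m  1  0  1  2  3  4  5  6  7  8
 n  2  1  1  2  3  4  5  6  7  7
 e  3  2  2  2  3  4  5  6  7  8
 d  4  3  3  3  3  4  4  5  6  7
 i  5  4  4  4  3  4  5  5  5  6
 b  6  5  5  5  4  3  4  5  6  6
 l  7  6  6  6  5  4  4  5  6  7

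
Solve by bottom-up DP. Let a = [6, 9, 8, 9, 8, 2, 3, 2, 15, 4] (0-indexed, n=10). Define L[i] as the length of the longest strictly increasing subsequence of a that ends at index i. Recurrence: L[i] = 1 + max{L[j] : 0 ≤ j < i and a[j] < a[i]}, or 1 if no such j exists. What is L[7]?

1

   i    0    1    2    3    4    5    6    7    8    9
a[i]    6    9    8    9    8    2    3    2   15    4
L[i]    1    2    2    3    2    1    2    1    4    3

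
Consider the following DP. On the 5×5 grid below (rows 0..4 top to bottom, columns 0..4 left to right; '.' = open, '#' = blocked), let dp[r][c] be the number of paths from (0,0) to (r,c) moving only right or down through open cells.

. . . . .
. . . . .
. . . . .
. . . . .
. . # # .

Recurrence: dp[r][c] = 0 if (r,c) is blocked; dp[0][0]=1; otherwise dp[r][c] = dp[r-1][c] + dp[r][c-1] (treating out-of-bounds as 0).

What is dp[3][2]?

r\c   0   1   2   3   4
  0   1   1   1   1   1
  1   1   2   3   4   5
  2   1   3   6  10  15
  3   1   4  10  20  35
  4   1   5   0   0  35

10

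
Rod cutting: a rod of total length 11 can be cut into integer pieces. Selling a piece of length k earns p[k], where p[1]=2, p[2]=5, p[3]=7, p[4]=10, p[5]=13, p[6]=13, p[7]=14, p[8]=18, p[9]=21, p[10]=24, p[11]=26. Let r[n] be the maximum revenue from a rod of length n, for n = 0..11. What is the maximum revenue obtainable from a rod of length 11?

28

   n    0    1    2    3    4    5    6    7    8    9   10   11
r[n]    0    2    5    7   10   13   15   18   20   23   26   28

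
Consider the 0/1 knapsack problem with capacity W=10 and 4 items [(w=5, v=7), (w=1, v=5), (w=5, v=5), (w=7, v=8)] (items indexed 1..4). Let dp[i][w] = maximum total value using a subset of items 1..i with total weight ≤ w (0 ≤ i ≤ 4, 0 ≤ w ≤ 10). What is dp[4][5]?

7

i\w   0   1   2   3   4   5   6   7   8   9  10
  0   0   0   0   0   0   0   0   0   0   0   0
  1   0   0   0   0   0   7   7   7   7   7   7
  2   0   5   5   5   5   7  12  12  12  12  12
  3   0   5   5   5   5   7  12  12  12  12  12
  4   0   5   5   5   5   7  12  12  13  13  13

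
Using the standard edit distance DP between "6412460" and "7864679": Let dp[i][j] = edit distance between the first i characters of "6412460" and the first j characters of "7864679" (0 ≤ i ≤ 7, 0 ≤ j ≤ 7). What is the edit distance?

6

   ''  7  8  6  4  6  7  9
''  0  1  2  3  4  5  6  7
 6  1  1  2  2  3  4  5  6
 4  2  2  2  3  2  3  4  5
 1  3  3  3  3  3  3  4  5
 2  4  4  4  4  4  4  4  5
 4  5  5  5  5  4  5  5  5
 6  6  6  6  5  5  4  5  6
 0  7  7  7  6  6  5  5  6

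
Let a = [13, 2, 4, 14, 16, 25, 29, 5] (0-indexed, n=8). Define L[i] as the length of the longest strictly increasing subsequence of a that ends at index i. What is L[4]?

4

   i    0    1    2    3    4    5    6    7
a[i]   13    2    4   14   16   25   29    5
L[i]    1    1    2    3    4    5    6    3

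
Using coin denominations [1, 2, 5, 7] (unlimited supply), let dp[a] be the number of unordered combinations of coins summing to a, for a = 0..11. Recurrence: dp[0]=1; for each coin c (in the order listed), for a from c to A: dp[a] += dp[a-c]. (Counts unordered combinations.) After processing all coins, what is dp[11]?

14

after  coin     0     1     2     3     4     5     6     7     8     9    10    11
          1     1     1     1     1     1     1     1     1     1     1     1     1
          2     1     1     2     2     3     3     4     4     5     5     6     6
          5     1     1     2     2     3     4     5     6     7     8    10    11
          7     1     1     2     2     3     4     5     7     8    10    12    14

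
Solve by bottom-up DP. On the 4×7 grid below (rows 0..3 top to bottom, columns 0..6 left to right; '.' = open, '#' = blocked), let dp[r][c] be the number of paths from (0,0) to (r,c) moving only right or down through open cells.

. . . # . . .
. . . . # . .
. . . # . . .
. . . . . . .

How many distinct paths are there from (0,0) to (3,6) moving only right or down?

r\c   0   1   2   3   4   5   6
  0   1   1   1   0   0   0   0
  1   1   2   3   3   0   0   0
  2   1   3   6   0   0   0   0
  3   1   4  10  10  10  10  10

10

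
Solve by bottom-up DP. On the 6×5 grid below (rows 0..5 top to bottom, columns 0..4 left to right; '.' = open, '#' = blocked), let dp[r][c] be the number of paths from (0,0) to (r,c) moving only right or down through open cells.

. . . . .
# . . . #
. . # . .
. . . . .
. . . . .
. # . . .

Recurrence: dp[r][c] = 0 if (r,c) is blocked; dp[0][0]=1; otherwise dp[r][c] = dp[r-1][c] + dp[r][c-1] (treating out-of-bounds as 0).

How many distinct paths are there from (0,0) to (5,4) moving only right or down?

21

r\c   0   1   2   3   4
  0   1   1   1   1   1
  1   0   1   2   3   0
  2   0   1   0   3   3
  3   0   1   1   4   7
  4   0   1   2   6  13
  5   0   0   2   8  21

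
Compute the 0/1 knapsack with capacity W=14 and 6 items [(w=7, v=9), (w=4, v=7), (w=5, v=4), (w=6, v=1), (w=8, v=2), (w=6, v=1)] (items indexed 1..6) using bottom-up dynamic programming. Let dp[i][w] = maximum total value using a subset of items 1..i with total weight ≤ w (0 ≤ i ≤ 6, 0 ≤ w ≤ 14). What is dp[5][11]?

16

i\w   0   1   2   3   4   5   6   7   8   9  10  11  12  13  14
  0   0   0   0   0   0   0   0   0   0   0   0   0   0   0   0
  1   0   0   0   0   0   0   0   9   9   9   9   9   9   9   9
  2   0   0   0   0   7   7   7   9   9   9   9  16  16  16  16
  3   0   0   0   0   7   7   7   9   9  11  11  16  16  16  16
  4   0   0   0   0   7   7   7   9   9  11  11  16  16  16  16
  5   0   0   0   0   7   7   7   9   9  11  11  16  16  16  16
  6   0   0   0   0   7   7   7   9   9  11  11  16  16  16  16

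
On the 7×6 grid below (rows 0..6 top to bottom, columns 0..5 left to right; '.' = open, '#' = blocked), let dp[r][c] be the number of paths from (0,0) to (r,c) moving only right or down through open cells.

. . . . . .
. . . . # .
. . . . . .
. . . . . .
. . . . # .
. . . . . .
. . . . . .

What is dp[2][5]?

r\c   0   1   2   3   4   5
  0   1   1   1   1   1   1
  1   1   2   3   4   0   1
  2   1   3   6  10  10  11
  3   1   4  10  20  30  41
  4   1   5  15  35   0  41
  5   1   6  21  56  56  97
  6   1   7  28  84 140 237

11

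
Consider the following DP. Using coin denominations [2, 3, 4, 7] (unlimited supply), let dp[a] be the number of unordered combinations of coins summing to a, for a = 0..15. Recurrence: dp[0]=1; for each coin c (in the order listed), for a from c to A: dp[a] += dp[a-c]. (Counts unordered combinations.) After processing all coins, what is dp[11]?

6

after  coin     0     1     2     3     4     5     6     7     8     9    10    11    12    13    14    15
          2     1     0     1     0     1     0     1     0     1     0     1     0     1     0     1     0
          3     1     0     1     1     1     1     2     1     2     2     2     2     3     2     3     3
          4     1     0     1     1     2     1     3     2     4     3     5     4     7     5     8     7
          7     1     0     1     1     2     1     3     3     4     4     6     6     8     8    11    11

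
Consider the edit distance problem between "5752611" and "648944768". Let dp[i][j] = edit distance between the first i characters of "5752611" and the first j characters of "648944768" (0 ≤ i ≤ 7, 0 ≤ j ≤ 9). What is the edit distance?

   ''  6  4  8  9  4  4  7  6  8
''  0  1  2  3  4  5  6  7  8  9
 5  1  1  2  3  4  5  6  7  8  9
 7  2  2  2  3  4  5  6  6  7  8
 5  3  3  3  3  4  5  6  7  7  8
 2  4  4  4  4  4  5  6  7  8  8
 6  5  4  5  5  5  5  6  7  7  8
 1  6  5  5  6  6  6  6  7  8  8
 1  7  6  6  6  7  7  7  7  8  9

9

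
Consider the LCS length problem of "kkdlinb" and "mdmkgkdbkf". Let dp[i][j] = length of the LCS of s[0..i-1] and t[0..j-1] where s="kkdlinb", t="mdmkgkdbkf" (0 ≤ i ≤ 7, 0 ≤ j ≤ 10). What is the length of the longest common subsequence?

   ''  m  d  m  k  g  k  d  b  k  f
''  0  0  0  0  0  0  0  0  0  0  0
 k  0  0  0  0  1  1  1  1  1  1  1
 k  0  0  0  0  1  1  2  2  2  2  2
 d  0  0  1  1  1  1  2  3  3  3  3
 l  0  0  1  1  1  1  2  3  3  3  3
 i  0  0  1  1  1  1  2  3  3  3  3
 n  0  0  1  1  1  1  2  3  3  3  3
 b  0  0  1  1  1  1  2  3  4  4  4

4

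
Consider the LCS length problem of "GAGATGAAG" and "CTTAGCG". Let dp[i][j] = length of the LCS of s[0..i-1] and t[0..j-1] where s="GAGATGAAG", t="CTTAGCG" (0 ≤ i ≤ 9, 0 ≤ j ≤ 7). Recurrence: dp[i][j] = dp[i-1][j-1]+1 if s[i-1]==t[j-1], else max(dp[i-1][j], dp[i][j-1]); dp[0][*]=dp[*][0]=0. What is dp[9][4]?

2

   ''  C  T  T  A  G  C  G
''  0  0  0  0  0  0  0  0
 G  0  0  0  0  0  1  1  1
 A  0  0  0  0  1  1  1  1
 G  0  0  0  0  1  2  2  2
 A  0  0  0  0  1  2  2  2
 T  0  0  1  1  1  2  2  2
 G  0  0  1  1  1  2  2  3
 A  0  0  1  1  2  2  2  3
 A  0  0  1  1  2  2  2  3
 G  0  0  1  1  2  3  3  3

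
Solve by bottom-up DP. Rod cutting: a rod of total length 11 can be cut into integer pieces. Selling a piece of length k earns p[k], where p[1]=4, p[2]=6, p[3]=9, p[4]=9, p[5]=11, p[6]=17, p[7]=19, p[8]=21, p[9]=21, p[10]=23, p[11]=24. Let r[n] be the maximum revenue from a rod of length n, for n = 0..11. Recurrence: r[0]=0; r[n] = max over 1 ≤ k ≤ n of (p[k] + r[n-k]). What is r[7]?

28

   n    0    1    2    3    4    5    6    7    8    9   10   11
r[n]    0    4    8   12   16   20   24   28   32   36   40   44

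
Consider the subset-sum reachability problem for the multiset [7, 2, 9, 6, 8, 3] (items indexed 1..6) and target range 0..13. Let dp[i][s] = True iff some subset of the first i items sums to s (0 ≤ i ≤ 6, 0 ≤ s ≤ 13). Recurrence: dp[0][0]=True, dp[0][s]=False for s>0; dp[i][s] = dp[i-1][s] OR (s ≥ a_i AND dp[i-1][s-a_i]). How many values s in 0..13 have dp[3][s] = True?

i\s   0   1   2   3   4   5   6   7   8   9  10  11  12  13
  0   T   F   F   F   F   F   F   F   F   F   F   F   F   F
  1   T   F   F   F   F   F   F   T   F   F   F   F   F   F
  2   T   F   T   F   F   F   F   T   F   T   F   F   F   F
  3   T   F   T   F   F   F   F   T   F   T   F   T   F   F
  4   T   F   T   F   F   F   T   T   T   T   F   T   F   T
  5   T   F   T   F   F   F   T   T   T   T   T   T   F   T
  6   T   F   T   T   F   T   T   T   T   T   T   T   T   T

5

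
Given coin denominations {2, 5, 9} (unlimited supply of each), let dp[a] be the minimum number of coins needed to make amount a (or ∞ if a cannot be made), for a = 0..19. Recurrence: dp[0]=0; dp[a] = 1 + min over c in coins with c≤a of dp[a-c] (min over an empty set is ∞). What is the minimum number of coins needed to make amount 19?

3

 a  0  1  2  3  4  5  6  7  8  9 10 11 12 13 14 15 16 17 18 19
dp  0  -  1  -  2  1  3  2  4  1  2  2  3  3  2  3  3  4  2  3
(- denotes ∞ / unreachable)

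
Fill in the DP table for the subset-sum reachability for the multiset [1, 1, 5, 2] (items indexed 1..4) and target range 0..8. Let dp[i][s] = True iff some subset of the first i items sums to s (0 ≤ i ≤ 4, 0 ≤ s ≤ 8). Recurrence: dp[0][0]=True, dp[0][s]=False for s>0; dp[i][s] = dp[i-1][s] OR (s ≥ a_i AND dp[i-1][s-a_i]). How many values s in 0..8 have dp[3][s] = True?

6

i\s   0   1   2   3   4   5   6   7   8
  0   T   F   F   F   F   F   F   F   F
  1   T   T   F   F   F   F   F   F   F
  2   T   T   T   F   F   F   F   F   F
  3   T   T   T   F   F   T   T   T   F
  4   T   T   T   T   T   T   T   T   T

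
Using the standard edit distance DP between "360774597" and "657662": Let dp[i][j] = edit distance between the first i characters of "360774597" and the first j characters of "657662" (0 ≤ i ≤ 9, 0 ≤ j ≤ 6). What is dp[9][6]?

7

   ''  6  5  7  6  6  2
''  0  1  2  3  4  5  6
 3  1  1  2  3  4  5  6
 6  2  1  2  3  3  4  5
 0  3  2  2  3  4  4  5
 7  4  3  3  2  3  4  5
 7  5  4  4  3  3  4  5
 4  6  5  5  4  4  4  5
 5  7  6  5  5  5  5  5
 9  8  7  6  6  6  6  6
 7  9  8  7  6  7  7  7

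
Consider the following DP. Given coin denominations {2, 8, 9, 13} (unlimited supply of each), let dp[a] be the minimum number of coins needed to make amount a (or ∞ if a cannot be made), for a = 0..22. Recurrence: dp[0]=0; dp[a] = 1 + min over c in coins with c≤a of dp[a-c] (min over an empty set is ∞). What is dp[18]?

2

 a  0  1  2  3  4  5  6  7  8  9 10 11 12 13 14 15 16 17 18 19 20 21 22
dp  0  -  1  -  2  -  3  -  1  1  2  2  3  1  4  2  2  2  2  3  3  2  2
(- denotes ∞ / unreachable)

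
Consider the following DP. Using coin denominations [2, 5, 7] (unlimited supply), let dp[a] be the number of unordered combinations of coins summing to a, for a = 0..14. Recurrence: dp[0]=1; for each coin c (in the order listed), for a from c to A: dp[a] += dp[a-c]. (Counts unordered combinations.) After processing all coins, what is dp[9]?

2

after  coin     0     1     2     3     4     5     6     7     8     9    10    11    12    13    14
          2     1     0     1     0     1     0     1     0     1     0     1     0     1     0     1
          5     1     0     1     0     1     1     1     1     1     1     2     1     2     1     2
          7     1     0     1     0     1     1     1     2     1     2     2     2     3     2     4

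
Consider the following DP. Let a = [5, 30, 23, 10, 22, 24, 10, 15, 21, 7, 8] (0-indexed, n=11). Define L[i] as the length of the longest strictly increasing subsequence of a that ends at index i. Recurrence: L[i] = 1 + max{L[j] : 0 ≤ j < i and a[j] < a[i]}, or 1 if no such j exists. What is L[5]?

   i    0    1    2    3    4    5    6    7    8    9   10
a[i]    5   30   23   10   22   24   10   15   21    7    8
L[i]    1    2    2    2    3    4    2    3    4    2    3

4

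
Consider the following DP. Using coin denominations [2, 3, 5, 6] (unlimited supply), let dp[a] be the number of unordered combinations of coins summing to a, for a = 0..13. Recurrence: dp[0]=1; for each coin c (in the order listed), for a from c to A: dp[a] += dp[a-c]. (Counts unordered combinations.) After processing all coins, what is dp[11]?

6

after  coin     0     1     2     3     4     5     6     7     8     9    10    11    12    13
          2     1     0     1     0     1     0     1     0     1     0     1     0     1     0
          3     1     0     1     1     1     1     2     1     2     2     2     2     3     2
          5     1     0     1     1     1     2     2     2     3     3     4     4     5     5
          6     1     0     1     1     1     2     3     2     4     4     5     6     8     7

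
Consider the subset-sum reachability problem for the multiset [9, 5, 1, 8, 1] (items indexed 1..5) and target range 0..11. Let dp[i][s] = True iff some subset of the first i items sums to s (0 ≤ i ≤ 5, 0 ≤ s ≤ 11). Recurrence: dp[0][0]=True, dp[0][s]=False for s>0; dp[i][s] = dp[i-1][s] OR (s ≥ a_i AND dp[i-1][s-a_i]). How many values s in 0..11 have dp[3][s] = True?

6

i\s   0   1   2   3   4   5   6   7   8   9  10  11
  0   T   F   F   F   F   F   F   F   F   F   F   F
  1   T   F   F   F   F   F   F   F   F   T   F   F
  2   T   F   F   F   F   T   F   F   F   T   F   F
  3   T   T   F   F   F   T   T   F   F   T   T   F
  4   T   T   F   F   F   T   T   F   T   T   T   F
  5   T   T   T   F   F   T   T   T   T   T   T   T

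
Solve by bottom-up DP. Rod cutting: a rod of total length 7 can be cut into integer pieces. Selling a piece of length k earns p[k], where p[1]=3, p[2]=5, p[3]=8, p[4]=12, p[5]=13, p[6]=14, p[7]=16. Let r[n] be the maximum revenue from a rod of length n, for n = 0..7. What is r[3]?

   n    0    1    2    3    4    5    6    7
r[n]    0    3    6    9   12   15   18   21

9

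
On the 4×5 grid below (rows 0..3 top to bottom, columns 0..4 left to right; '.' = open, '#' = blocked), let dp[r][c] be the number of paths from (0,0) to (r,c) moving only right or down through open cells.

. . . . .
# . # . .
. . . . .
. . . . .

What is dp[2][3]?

2

r\c   0   1   2   3   4
  0   1   1   1   1   1
  1   0   1   0   1   2
  2   0   1   1   2   4
  3   0   1   2   4   8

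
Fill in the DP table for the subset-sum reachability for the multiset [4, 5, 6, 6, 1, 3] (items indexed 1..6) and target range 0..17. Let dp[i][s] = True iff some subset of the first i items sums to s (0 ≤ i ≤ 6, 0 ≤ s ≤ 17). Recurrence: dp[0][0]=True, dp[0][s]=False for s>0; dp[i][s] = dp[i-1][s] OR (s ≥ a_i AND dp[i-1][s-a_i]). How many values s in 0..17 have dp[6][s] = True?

i\s   0   1   2   3   4   5   6   7   8   9  10  11  12  13  14  15  16  17
  0   T   F   F   F   F   F   F   F   F   F   F   F   F   F   F   F   F   F
  1   T   F   F   F   T   F   F   F   F   F   F   F   F   F   F   F   F   F
  2   T   F   F   F   T   T   F   F   F   T   F   F   F   F   F   F   F   F
  3   T   F   F   F   T   T   T   F   F   T   T   T   F   F   F   T   F   F
  4   T   F   F   F   T   T   T   F   F   T   T   T   T   F   F   T   T   T
  5   T   T   F   F   T   T   T   T   F   T   T   T   T   T   F   T   T   T
  6   T   T   F   T   T   T   T   T   T   T   T   T   T   T   T   T   T   T

17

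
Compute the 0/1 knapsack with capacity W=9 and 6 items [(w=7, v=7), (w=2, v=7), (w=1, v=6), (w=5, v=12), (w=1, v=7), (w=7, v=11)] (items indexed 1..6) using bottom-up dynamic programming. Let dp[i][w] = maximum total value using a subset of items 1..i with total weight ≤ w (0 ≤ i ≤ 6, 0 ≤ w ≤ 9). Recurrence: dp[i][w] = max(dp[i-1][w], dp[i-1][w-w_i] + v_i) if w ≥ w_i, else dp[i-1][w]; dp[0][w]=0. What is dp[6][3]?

i\w   0   1   2   3   4   5   6   7   8   9
  0   0   0   0   0   0   0   0   0   0   0
  1   0   0   0   0   0   0   0   7   7   7
  2   0   0   7   7   7   7   7   7   7  14
  3   0   6   7  13  13  13  13  13  13  14
  4   0   6   7  13  13  13  18  19  25  25
  5   0   7  13  14  20  20  20  25  26  32
  6   0   7  13  14  20  20  20  25  26  32

14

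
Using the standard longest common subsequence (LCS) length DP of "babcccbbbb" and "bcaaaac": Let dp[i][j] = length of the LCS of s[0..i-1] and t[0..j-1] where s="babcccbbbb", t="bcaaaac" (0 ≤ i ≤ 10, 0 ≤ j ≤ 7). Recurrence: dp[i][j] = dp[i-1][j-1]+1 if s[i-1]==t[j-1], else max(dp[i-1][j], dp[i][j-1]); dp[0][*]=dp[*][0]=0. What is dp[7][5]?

2

   ''  b  c  a  a  a  a  c
''  0  0  0  0  0  0  0  0
 b  0  1  1  1  1  1  1  1
 a  0  1  1  2  2  2  2  2
 b  0  1  1  2  2  2  2  2
 c  0  1  2  2  2  2  2  3
 c  0  1  2  2  2  2  2  3
 c  0  1  2  2  2  2  2  3
 b  0  1  2  2  2  2  2  3
 b  0  1  2  2  2  2  2  3
 b  0  1  2  2  2  2  2  3
 b  0  1  2  2  2  2  2  3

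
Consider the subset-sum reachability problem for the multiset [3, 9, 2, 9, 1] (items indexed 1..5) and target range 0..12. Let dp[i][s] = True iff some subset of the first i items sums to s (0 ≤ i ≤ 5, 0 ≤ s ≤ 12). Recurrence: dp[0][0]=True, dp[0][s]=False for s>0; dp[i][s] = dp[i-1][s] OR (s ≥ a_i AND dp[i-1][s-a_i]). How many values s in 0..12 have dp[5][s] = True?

11

i\s   0   1   2   3   4   5   6   7   8   9  10  11  12
  0   T   F   F   F   F   F   F   F   F   F   F   F   F
  1   T   F   F   T   F   F   F   F   F   F   F   F   F
  2   T   F   F   T   F   F   F   F   F   T   F   F   T
  3   T   F   T   T   F   T   F   F   F   T   F   T   T
  4   T   F   T   T   F   T   F   F   F   T   F   T   T
  5   T   T   T   T   T   T   T   F   F   T   T   T   T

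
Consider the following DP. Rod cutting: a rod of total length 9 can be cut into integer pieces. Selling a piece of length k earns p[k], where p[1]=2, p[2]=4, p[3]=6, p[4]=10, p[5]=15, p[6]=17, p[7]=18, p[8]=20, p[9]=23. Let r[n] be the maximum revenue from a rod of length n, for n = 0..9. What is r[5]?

15

   n    0    1    2    3    4    5    6    7    8    9
r[n]    0    2    4    6   10   15   17   19   21   25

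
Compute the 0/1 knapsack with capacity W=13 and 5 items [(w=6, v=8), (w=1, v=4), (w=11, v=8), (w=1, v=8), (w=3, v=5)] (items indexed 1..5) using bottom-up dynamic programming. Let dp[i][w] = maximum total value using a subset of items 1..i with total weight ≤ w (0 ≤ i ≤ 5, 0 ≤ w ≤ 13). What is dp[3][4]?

i\w   0   1   2   3   4   5   6   7   8   9  10  11  12  13
  0   0   0   0   0   0   0   0   0   0   0   0   0   0   0
  1   0   0   0   0   0   0   8   8   8   8   8   8   8   8
  2   0   4   4   4   4   4   8  12  12  12  12  12  12  12
  3   0   4   4   4   4   4   8  12  12  12  12  12  12  12
  4   0   8  12  12  12  12  12  16  20  20  20  20  20  20
  5   0   8  12  12  13  17  17  17  20  20  21  25  25  25

4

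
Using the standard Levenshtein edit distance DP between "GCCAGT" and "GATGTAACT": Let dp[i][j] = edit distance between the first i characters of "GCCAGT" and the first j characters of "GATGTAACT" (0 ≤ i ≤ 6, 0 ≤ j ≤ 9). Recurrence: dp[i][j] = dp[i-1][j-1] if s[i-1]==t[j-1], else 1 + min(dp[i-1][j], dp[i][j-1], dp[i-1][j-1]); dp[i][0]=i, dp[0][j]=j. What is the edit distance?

6

   ''  G  A  T  G  T  A  A  C  T
''  0  1  2  3  4  5  6  7  8  9
 G  1  0  1  2  3  4  5  6  7  8
 C  2  1  1  2  3  4  5  6  6  7
 C  3  2  2  2  3  4  5  6  6  7
 A  4  3  2  3  3  4  4  5  6  7
 G  5  4  3  3  3  4  5  5  6  7
 T  6  5  4  3  4  3  4  5  6  6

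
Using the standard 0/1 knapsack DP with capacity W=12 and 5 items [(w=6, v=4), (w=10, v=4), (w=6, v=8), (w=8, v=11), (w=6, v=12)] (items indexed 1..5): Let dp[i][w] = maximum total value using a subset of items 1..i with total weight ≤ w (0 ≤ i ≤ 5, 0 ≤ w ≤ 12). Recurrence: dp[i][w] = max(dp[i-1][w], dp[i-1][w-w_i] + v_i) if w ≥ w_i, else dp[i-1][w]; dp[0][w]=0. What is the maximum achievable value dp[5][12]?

i\w   0   1   2   3   4   5   6   7   8   9  10  11  12
  0   0   0   0   0   0   0   0   0   0   0   0   0   0
  1   0   0   0   0   0   0   4   4   4   4   4   4   4
  2   0   0   0   0   0   0   4   4   4   4   4   4   4
  3   0   0   0   0   0   0   8   8   8   8   8   8  12
  4   0   0   0   0   0   0   8   8  11  11  11  11  12
  5   0   0   0   0   0   0  12  12  12  12  12  12  20

20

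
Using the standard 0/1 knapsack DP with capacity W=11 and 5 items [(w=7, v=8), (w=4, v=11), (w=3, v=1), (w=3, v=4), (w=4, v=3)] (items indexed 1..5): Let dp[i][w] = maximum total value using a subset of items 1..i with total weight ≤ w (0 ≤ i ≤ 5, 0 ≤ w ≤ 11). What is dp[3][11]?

i\w   0   1   2   3   4   5   6   7   8   9  10  11
  0   0   0   0   0   0   0   0   0   0   0   0   0
  1   0   0   0   0   0   0   0   8   8   8   8   8
  2   0   0   0   0  11  11  11  11  11  11  11  19
  3   0   0   0   1  11  11  11  12  12  12  12  19
  4   0   0   0   4  11  11  11  15  15  15  16  19
  5   0   0   0   4  11  11  11  15  15  15  16  19

19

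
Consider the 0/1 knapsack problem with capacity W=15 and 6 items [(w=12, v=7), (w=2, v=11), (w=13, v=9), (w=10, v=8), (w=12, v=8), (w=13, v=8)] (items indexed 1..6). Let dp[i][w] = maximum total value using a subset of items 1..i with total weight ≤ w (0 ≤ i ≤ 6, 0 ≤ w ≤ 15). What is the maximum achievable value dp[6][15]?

20

i\w   0   1   2   3   4   5   6   7   8   9  10  11  12  13  14  15
  0   0   0   0   0   0   0   0   0   0   0   0   0   0   0   0   0
  1   0   0   0   0   0   0   0   0   0   0   0   0   7   7   7   7
  2   0   0  11  11  11  11  11  11  11  11  11  11  11  11  18  18
  3   0   0  11  11  11  11  11  11  11  11  11  11  11  11  18  20
  4   0   0  11  11  11  11  11  11  11  11  11  11  19  19  19  20
  5   0   0  11  11  11  11  11  11  11  11  11  11  19  19  19  20
  6   0   0  11  11  11  11  11  11  11  11  11  11  19  19  19  20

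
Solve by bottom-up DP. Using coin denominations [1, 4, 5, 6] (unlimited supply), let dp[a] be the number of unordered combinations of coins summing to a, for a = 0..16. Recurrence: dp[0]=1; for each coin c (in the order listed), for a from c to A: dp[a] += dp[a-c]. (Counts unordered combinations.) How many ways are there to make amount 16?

after  coin     0     1     2     3     4     5     6     7     8     9    10    11    12    13    14    15    16
          1     1     1     1     1     1     1     1     1     1     1     1     1     1     1     1     1     1
          4     1     1     1     1     2     2     2     2     3     3     3     3     4     4     4     4     5
          5     1     1     1     1     2     3     3     3     4     5     6     6     7     8     9    10    11
          6     1     1     1     1     2     3     4     4     5     6     8     9    11    12    14    16    19

19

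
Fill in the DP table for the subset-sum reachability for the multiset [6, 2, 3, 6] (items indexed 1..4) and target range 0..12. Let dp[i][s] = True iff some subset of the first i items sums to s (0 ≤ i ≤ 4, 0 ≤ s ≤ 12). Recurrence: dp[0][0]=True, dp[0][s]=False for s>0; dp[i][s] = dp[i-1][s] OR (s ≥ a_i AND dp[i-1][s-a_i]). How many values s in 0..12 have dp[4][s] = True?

9

i\s   0   1   2   3   4   5   6   7   8   9  10  11  12
  0   T   F   F   F   F   F   F   F   F   F   F   F   F
  1   T   F   F   F   F   F   T   F   F   F   F   F   F
  2   T   F   T   F   F   F   T   F   T   F   F   F   F
  3   T   F   T   T   F   T   T   F   T   T   F   T   F
  4   T   F   T   T   F   T   T   F   T   T   F   T   T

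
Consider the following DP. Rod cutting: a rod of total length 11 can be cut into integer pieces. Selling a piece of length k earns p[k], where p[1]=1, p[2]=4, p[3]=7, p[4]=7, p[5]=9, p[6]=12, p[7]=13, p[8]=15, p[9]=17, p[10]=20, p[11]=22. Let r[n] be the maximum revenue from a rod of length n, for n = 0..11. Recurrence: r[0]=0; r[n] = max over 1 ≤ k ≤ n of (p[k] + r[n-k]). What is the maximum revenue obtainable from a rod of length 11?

   n    0    1    2    3    4    5    6    7    8    9   10   11
r[n]    0    1    4    7    8   11   14   15   18   21   22   25

25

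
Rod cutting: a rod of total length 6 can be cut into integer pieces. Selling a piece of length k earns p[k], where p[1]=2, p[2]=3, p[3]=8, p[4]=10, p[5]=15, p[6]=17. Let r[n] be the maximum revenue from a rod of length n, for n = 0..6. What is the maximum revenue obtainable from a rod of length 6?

   n    0    1    2    3    4    5    6
r[n]    0    2    4    8   10   15   17

17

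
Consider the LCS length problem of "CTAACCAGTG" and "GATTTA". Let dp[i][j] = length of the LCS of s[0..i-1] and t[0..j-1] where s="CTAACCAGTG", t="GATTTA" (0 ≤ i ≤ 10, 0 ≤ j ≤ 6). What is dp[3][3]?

   ''  G  A  T  T  T  A
''  0  0  0  0  0  0  0
 C  0  0  0  0  0  0  0
 T  0  0  0  1  1  1  1
 A  0  0  1  1  1  1  2
 A  0  0  1  1  1  1  2
 C  0  0  1  1  1  1  2
 C  0  0  1  1  1  1  2
 A  0  0  1  1  1  1  2
 G  0  1  1  1  1  1  2
 T  0  1  1  2  2  2  2
 G  0  1  1  2  2  2  2

1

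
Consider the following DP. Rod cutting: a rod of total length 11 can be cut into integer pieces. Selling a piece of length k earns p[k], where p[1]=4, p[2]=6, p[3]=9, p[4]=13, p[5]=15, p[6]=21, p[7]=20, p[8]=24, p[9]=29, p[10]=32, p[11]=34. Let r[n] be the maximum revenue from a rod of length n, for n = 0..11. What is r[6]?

24

   n    0    1    2    3    4    5    6    7    8    9   10   11
r[n]    0    4    8   12   16   20   24   28   32   36   40   44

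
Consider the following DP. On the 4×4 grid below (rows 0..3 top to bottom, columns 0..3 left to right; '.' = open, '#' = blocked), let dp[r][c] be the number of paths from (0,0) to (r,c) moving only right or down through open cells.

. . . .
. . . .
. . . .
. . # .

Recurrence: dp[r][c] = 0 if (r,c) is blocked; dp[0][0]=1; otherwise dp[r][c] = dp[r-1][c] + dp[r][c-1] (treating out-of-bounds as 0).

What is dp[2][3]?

r\c   0   1   2   3
  0   1   1   1   1
  1   1   2   3   4
  2   1   3   6  10
  3   1   4   0  10

10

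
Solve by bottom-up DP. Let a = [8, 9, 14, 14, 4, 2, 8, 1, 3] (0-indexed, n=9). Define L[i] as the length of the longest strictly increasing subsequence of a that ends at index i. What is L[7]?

1

   i    0    1    2    3    4    5    6    7    8
a[i]    8    9   14   14    4    2    8    1    3
L[i]    1    2    3    3    1    1    2    1    2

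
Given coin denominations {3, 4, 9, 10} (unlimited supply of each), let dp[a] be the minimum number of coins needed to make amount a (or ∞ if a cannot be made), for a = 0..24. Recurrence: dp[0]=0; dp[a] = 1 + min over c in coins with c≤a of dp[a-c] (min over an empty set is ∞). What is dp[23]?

3

 a  0  1  2  3  4  5  6  7  8  9 10 11 12 13 14 15 16 17 18 19 20 21 22 23 24
dp  0  -  -  1  1  -  2  2  2  1  1  3  2  2  2  3  3  3  2  2  2  3  3  3  3
(- denotes ∞ / unreachable)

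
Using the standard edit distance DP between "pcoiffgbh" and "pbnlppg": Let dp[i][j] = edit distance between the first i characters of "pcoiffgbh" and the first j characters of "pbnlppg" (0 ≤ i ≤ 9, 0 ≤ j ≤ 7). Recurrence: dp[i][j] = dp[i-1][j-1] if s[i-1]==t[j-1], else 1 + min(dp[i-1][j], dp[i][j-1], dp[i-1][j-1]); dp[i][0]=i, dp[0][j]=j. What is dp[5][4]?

   ''  p  b  n  l  p  p  g
''  0  1  2  3  4  5  6  7
 p  1  0  1  2  3  4  5  6
 c  2  1  1  2  3  4  5  6
 o  3  2  2  2  3  4  5  6
 i  4  3  3  3  3  4  5  6
 f  5  4  4  4  4  4  5  6
 f  6  5  5  5  5  5  5  6
 g  7  6  6  6  6  6  6  5
 b  8  7  6  7  7  7  7  6
 h  9  8  7  7  8  8  8  7

4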